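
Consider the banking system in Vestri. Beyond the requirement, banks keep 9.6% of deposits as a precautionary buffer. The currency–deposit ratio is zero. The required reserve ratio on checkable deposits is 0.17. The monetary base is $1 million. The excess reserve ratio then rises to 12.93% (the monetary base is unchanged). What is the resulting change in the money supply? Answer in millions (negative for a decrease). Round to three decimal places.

-0.418 million

Initially m₁ = 1 / (0.17 + 0.096) ≈ 3.7594, so M₁ = 3.7594 × 1 = 3.7594 million.
After the change m₂ = 1 / (0.17 + 0.1293) ≈ 3.3411, so M₂ = 3.3411 × 1 = 3.3411 million.
ΔM = M₂ − M₁ = 3.3411 − 3.7594 = -0.4183 million.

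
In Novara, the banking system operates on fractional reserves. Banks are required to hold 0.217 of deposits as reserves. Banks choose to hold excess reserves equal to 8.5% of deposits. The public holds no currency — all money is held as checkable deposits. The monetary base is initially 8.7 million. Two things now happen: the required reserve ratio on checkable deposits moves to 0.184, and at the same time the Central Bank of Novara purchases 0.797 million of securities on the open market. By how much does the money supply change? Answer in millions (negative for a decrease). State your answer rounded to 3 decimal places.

Before: m₁ = 1 / (0.217 + 0.085) ≈ 3.31126, MB₁ = 8.7, so M₁ = 3.31126 × 8.7 ≈ 28.808 million.
After: m₂ = 1 / (0.184 + 0.085) ≈ 3.71747, MB₂ = 8.7 + 0.797 = 9.497, so M₂ = 3.71747 × 9.497 ≈ 35.3048 million.
ΔM = M₂ − M₁ = 35.3048 − 28.808 = 6.4968 million.

6.497 million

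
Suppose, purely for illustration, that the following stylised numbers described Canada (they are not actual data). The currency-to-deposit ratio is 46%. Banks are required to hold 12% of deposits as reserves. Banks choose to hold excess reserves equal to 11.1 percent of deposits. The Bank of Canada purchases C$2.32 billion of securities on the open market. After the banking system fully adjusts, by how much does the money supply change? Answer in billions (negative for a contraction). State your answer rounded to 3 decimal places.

The money multiplier is m = (1 + c) / (rr + e + c) = (1 + 0.46) / (0.12 + 0.111 + 0.46) ≈ 2.11288.
The purchase adds 2.32 billion of base, so ΔM = m × ΔMB = 2.11288 × (+2.32) ≈ 4.9019 billion.

C$4.902 billion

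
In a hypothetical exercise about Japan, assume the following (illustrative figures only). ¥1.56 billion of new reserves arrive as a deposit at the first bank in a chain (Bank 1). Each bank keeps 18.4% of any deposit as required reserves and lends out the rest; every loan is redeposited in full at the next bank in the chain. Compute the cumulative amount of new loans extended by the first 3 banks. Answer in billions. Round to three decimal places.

Bank i lends (1 − rr)^i of the original deposit: Bank 1 lends 1.56·0.8160 ≈ 1.2730, Bank 2 lends 1.56·0.8160² ≈ 1.0387, and so on.
Summing a geometric series: total = 1.56·[0.8160·(1 − 0.8160^3) / (1 − 0.8160)] ≈ 3.1593 billion.

¥3.159 billion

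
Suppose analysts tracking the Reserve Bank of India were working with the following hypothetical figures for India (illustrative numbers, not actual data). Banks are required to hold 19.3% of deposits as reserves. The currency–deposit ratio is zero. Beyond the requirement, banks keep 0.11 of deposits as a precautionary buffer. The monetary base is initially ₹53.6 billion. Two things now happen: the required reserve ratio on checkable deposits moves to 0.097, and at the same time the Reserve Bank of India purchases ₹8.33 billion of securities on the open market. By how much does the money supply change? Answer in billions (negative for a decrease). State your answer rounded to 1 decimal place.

₹122.3 billion

Before: m₁ = 1 / (0.193 + 0.11) ≈ 3.3003, MB₁ = 53.6, so M₁ = 3.3003 × 53.6 ≈ 176.8961 billion.
After: m₂ = 1 / (0.097 + 0.11) ≈ 4.8309, MB₂ = 53.6 + 8.33 = 61.93, so M₂ = 4.8309 × 61.93 ≈ 299.1776 billion.
ΔM = M₂ − M₁ = 299.1776 − 176.8961 = 122.2815 billion.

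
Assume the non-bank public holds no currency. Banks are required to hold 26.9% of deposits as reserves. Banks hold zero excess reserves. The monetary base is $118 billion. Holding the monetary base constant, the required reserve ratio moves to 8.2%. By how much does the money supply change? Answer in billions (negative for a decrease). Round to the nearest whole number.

Initially m₁ = 1 / (0.269) ≈ 3.7175, so M₁ = 3.7175 × 118 = 438.665 billion.
After the change m₂ = 1 / (0.082) ≈ 12.1951, so M₂ = 12.1951 × 118 = 1439.0218 billion.
ΔM = M₂ − M₁ = 1439.0218 − 438.665 = 1000.3568 billion.

$1000 billion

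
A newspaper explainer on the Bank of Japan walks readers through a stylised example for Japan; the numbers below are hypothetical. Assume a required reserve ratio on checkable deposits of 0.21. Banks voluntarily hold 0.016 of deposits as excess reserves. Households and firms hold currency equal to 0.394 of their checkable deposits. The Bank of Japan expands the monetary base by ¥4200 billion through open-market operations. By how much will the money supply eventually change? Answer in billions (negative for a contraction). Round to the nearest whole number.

The money multiplier is m = (1 + c) / (rr + e + c) = (1 + 0.394) / (0.21 + 0.016 + 0.394) ≈ 2.24839.
The purchase adds 4200 billion of base, so ΔM = m × ΔMB = 2.24839 × (+4200) = 9443.238 billion.

¥9443 billion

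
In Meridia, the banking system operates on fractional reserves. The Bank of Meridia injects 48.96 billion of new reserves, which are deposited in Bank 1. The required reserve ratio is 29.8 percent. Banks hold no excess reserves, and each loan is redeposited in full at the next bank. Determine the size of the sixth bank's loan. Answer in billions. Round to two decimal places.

Each bank lends a fraction (1 − rr) = 0.7020 of the deposit it receives, so Bank 6 receives 48.96·0.7020^5 and lends 48.96·0.7020^6 ≈ 5.8595 billion.

5.86 billion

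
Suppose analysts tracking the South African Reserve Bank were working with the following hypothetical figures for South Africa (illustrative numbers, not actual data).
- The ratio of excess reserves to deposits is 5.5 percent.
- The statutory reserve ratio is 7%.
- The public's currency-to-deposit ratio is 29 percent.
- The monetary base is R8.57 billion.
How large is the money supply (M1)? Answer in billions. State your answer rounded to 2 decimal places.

The money multiplier is m = (1 + c) / (rr + e + c) = (1 + 0.29) / (0.07 + 0.055 + 0.29) ≈ 3.1084.
So M = m × MB = 3.1084 × 8.57 ≈ 26.639 billion.

R26.64 billion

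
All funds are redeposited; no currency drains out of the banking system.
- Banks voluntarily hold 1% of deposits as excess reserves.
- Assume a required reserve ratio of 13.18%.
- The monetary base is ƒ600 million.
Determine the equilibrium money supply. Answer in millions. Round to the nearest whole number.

The money multiplier is m = 1 / (rr + e) = 1 / (0.1318 + 0.01) ≈ 7.0522.
So M = m × MB = 7.0522 × 600 = 4231.32 million.

ƒ4231 million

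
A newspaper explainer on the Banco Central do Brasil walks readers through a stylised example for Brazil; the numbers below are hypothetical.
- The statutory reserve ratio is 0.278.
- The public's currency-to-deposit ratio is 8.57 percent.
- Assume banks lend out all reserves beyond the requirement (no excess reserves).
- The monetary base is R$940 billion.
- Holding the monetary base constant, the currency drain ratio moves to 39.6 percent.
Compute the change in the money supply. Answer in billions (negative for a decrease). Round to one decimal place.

Initially m₁ = (1 + 0.0857) / (0.278 + 0.0857) ≈ 2.98515, so M₁ = 2.98515 × 940 = 2806.041 billion.
After the change m₂ = (1 + 0.396) / (0.278 + 0.396) ≈ 2.07122, so M₂ = 2.07122 × 940 = 1946.9468 billion.
ΔM = M₂ − M₁ = 1946.9468 − 2806.041 = -859.0942 billion.

-859.1 billion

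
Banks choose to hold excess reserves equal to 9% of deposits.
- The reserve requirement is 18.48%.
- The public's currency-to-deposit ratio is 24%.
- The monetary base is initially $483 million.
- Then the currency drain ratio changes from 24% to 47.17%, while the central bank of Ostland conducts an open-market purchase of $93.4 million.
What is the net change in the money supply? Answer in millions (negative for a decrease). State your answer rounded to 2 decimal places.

Before: m₁ = (1 + 0.24) / (0.1848 + 0.09 + 0.24) ≈ 2.408702, MB₁ = 483, so M₁ = 2.408702 × 483 ≈ 1163.4031 million.
After: m₂ = (1 + 0.4717) / (0.1848 + 0.09 + 0.4717) ≈ 1.971467, MB₂ = 483 + 93.4 = 576.4, so M₂ = 1.971467 × 576.4 ≈ 1136.3536 million.
ΔM = M₂ − M₁ = 1136.3536 − 1163.4031 = -27.0495 million.

-27.05 million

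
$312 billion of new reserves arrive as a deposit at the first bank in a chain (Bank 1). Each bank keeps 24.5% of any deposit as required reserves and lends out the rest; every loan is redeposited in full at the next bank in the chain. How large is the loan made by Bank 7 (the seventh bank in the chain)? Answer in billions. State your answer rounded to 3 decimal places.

Each bank lends a fraction (1 − rr) = 0.7550 of the deposit it receives, so Bank 7 receives 312·0.7550^6 and lends 312·0.7550^7 ≈ 43.6298 billion.

$43.630 billion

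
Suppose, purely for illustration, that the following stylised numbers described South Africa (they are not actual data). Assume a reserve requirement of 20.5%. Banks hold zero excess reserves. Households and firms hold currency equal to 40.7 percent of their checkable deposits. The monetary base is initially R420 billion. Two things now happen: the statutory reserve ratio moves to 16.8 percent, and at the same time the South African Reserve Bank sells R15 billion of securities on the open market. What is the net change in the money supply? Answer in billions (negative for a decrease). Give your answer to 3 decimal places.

R25.429 billion

Before: m₁ = (1 + 0.407) / (0.205 + 0.407) ≈ 2.2990196, MB₁ = 420, so M₁ = 2.2990196 × 420 ≈ 965.5882 billion.
After: m₂ = (1 + 0.407) / (0.168 + 0.407) ≈ 2.4469565, MB₂ = 420 − 15 = 405, so M₂ = 2.4469565 × 405 ≈ 991.0174 billion.
ΔM = M₂ − M₁ = 991.0174 − 965.5882 = 25.4292 billion.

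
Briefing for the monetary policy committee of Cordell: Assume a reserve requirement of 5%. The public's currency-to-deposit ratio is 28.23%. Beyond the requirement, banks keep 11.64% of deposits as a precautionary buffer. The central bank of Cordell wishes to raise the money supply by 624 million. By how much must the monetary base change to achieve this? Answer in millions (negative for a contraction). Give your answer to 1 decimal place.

The money multiplier is m = (1 + c) / (rr + e + c) = (1 + 0.2823) / (0.05 + 0.1164 + 0.2823) ≈ 2.85781.
ΔMB = ΔM / m = (+624) / 2.85781 ≈ 218.349 million.

218.3 million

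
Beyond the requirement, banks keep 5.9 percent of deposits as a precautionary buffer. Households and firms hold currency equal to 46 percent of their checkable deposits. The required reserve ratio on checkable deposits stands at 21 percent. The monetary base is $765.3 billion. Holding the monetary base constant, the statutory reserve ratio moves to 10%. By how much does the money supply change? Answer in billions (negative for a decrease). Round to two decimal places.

$272.37 billion

Initially m₁ = (1 + 0.46) / (0.21 + 0.059 + 0.46) ≈ 2.002743, so M₁ = 2.002743 × 765.3 ≈ 1532.6992 billion.
After the change m₂ = (1 + 0.46) / (0.1 + 0.059 + 0.46) ≈ 2.358643, so M₂ = 2.358643 × 765.3 ≈ 1805.0695 billion.
ΔM = M₂ − M₁ = 1805.0695 − 1532.6992 = 272.3703 billion.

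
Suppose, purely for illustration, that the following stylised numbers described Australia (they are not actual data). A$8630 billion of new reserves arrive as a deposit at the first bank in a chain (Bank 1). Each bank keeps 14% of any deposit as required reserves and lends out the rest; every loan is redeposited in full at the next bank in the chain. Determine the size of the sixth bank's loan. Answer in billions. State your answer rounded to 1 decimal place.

A$3491.4 billion

Each bank lends a fraction (1 − rr) = 0.8600 of the deposit it receives, so Bank 6 receives 8630·0.8600^5 and lends 8630·0.8600^6 ≈ 3491.4152 billion.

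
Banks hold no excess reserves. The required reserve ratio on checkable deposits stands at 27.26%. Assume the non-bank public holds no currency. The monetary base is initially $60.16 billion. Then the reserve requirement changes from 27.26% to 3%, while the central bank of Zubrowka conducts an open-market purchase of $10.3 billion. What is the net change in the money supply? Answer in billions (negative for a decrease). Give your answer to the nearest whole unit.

$2128 billion

Before: m₁ = 1 / (0.2726) ≈ 3.6684, MB₁ = 60.16, so M₁ = 3.6684 × 60.16 ≈ 220.6909 billion.
After: m₂ = 1 / (0.03) ≈ 33.3333, MB₂ = 60.16 + 10.3 = 70.46, so M₂ = 33.3333 × 70.46 ≈ 2348.6643 billion.
ΔM = M₂ − M₁ = 2348.6643 − 220.6909 = 2127.9734 billion.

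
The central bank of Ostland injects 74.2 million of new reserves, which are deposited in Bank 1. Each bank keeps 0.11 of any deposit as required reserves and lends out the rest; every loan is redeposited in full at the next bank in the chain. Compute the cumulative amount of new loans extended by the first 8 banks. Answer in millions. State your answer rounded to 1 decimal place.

Bank i lends (1 − rr)^i of the original deposit: Bank 1 lends 74.2·0.8900 = 66.0380, Bank 2 lends 74.2·0.8900² ≈ 58.7738, and so on.
Summing a geometric series: total = 74.2·[0.8900·(1 − 0.8900^8) / (1 − 0.8900)] ≈ 364.0141 million.

364.0 million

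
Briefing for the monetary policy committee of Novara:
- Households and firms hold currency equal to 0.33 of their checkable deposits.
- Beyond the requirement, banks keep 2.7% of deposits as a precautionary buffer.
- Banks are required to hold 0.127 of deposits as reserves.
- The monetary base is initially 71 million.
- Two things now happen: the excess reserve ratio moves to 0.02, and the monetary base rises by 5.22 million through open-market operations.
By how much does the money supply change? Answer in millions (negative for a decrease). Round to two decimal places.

17.42 million

Before: m₁ = (1 + 0.33) / (0.127 + 0.027 + 0.33) ≈ 2.74793, MB₁ = 71, so M₁ = 2.74793 × 71 ≈ 195.103 million.
After: m₂ = (1 + 0.33) / (0.127 + 0.02 + 0.33) ≈ 2.78826, MB₂ = 71 + 5.22 = 76.22, so M₂ = 2.78826 × 76.22 ≈ 212.5212 million.
ΔM = M₂ − M₁ = 212.5212 − 195.103 = 17.4182 million.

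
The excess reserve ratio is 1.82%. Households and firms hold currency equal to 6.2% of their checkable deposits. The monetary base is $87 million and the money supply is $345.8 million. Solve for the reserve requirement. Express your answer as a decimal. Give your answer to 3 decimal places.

Using m = M/MB = 345.8/87 ≈ 3.974713. Since m = (1 + c)/(c + rr + e), the denominator satisfies c + rr + e = (1 + c)/m = (1 + 0.062) / 3.974713 ≈ 0.267189.
With c = 0.062 and e = 0.0182, the reserve requirement is 0.267189 − 0.062 − 0.0182 = 0.186989.

0.187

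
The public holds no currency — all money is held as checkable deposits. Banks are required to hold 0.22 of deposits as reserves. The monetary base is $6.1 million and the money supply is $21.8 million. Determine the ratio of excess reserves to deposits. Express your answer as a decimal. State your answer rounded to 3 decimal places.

0.060

Using m = M/MB = 21.8/6.1 ≈ 3.573770. Since m = (1 + c)/(c + rr + e), the denominator satisfies c + rr + e = (1 + c)/m = (1 + 0) / 3.573770 ≈ 0.279817.
With c = 0 and rr = 0.22, the ratio of excess reserves to deposits is 0.279817 − 0 − 0.22 = 0.059817.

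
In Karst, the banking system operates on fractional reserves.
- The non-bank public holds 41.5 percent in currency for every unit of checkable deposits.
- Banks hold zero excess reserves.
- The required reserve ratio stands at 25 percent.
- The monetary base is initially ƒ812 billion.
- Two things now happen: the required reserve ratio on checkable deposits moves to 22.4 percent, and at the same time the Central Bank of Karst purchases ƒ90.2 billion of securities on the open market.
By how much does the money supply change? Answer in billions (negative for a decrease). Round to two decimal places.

Before: m₁ = (1 + 0.415) / (0.25 + 0.415) ≈ 2.127820, MB₁ = 812, so M₁ = 2.127820 × 812 ≈ 1727.7898 billion.
After: m₂ = (1 + 0.415) / (0.224 + 0.415) ≈ 2.214397, MB₂ = 812 + 90.2 = 902.2, so M₂ = 2.214397 × 902.2 ≈ 1997.829 billion.
ΔM = M₂ − M₁ = 1997.829 − 1727.7898 = 270.0392 billion.

ƒ270.04 billion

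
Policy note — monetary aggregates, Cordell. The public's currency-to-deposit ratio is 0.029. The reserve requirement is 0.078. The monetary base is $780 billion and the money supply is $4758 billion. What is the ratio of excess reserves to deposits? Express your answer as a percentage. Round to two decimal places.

Using m = M/MB = 4758/780 = 6.100000. Since m = (1 + c)/(c + rr + e), the denominator satisfies c + rr + e = (1 + c)/m = (1 + 0.029) / 6.100000 ≈ 0.168689.
With c = 0.029 and rr = 0.078, the ratio of excess reserves to deposits is 0.168689 − 0.029 − 0.078 = 0.061689.

6.17%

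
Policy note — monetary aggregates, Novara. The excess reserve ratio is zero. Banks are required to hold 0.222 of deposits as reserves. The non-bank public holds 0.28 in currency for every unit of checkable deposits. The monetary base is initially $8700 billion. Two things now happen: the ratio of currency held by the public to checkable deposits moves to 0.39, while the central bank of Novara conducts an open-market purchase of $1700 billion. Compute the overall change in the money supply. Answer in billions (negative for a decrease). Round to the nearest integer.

$1438 billion

Before: m₁ = (1 + 0.28) / (0.222 + 0.28) ≈ 2.549801, MB₁ = 8700, so M₁ = 2.549801 × 8700 = 22183.2687 billion.
After: m₂ = (1 + 0.39) / (0.222 + 0.39) ≈ 2.271242, MB₂ = 8700 + 1700 = 10400, so M₂ = 2.271242 × 10400 = 23620.9168 billion.
ΔM = M₂ − M₁ = 23620.9168 − 22183.2687 = 1437.6481 billion.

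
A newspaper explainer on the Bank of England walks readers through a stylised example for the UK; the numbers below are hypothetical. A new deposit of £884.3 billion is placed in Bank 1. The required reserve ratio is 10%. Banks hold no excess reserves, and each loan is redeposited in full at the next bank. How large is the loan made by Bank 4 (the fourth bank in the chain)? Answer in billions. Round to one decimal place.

Each bank lends a fraction (1 − rr) = 0.9000 of the deposit it receives, so Bank 4 receives 884.3·0.9000^3 and lends 884.3·0.9000^4 ≈ 580.1892 billion.

£580.2 billion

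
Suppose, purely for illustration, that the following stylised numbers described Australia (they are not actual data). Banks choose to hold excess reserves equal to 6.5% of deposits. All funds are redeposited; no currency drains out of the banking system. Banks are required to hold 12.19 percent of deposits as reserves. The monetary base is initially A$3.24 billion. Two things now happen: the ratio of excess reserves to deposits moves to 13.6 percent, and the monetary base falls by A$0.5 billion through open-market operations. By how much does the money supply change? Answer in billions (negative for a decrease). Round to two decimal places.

Before: m₁ = 1 / (0.1219 + 0.065) ≈ 5.3505, MB₁ = 3.24, so M₁ = 5.3505 × 3.24 ≈ 17.3356 billion.
After: m₂ = 1 / (0.1219 + 0.136) ≈ 3.8775, MB₂ = 3.24 − 0.5 = 2.74, so M₂ = 3.8775 × 2.74 ≈ 10.6244 billion.
ΔM = M₂ − M₁ = 10.6244 − 17.3356 = -6.7112 billion.

-6.71 billion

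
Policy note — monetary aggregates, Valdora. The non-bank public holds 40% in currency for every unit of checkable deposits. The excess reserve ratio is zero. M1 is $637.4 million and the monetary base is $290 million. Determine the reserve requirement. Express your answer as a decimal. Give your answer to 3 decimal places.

Using m = M/MB = 637.4/290 ≈ 2.197931. Since m = (1 + c)/(c + rr + e), the denominator satisfies c + rr + e = (1 + c)/m = (1 + 0.4) / 2.197931 ≈ 0.636963.
With c = 0.4 and e = 0, the reserve requirement is 0.636963 − 0.4 − 0 = 0.236963.

0.237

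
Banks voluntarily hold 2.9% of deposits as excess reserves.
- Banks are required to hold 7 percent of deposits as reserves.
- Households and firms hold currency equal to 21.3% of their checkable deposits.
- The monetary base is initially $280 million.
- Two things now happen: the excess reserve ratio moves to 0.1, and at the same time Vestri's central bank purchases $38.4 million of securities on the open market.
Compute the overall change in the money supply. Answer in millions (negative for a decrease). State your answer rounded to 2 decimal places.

-80.18 million

Before: m₁ = (1 + 0.213) / (0.07 + 0.029 + 0.213) ≈ 3.887821, MB₁ = 280, so M₁ = 3.887821 × 280 ≈ 1088.5899 million.
After: m₂ = (1 + 0.213) / (0.07 + 0.1 + 0.213) ≈ 3.167102, MB₂ = 280 + 38.4 = 318.4, so M₂ = 3.167102 × 318.4 ≈ 1008.4053 million.
ΔM = M₂ − M₁ = 1008.4053 − 1088.5899 = -80.1846 million.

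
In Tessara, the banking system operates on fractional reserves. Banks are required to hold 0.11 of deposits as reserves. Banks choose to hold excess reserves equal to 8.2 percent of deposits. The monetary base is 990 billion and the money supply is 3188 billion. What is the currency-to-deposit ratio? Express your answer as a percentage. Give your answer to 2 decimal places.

17.19%

Using m = M/MB = 3188/990 ≈ 3.220202. From m = (1 + c)/(c + rr + e), rearranging gives 1 + c = m·(c + rr + e), so c·(1 − m) = m·(rr + e) − 1.
Hence c = [m·(rr + e) − 1]/(1 − m) = [3.220202 × (0.11 + 0.082) − 1] / (1 − 3.220202) ≈ 0.171931.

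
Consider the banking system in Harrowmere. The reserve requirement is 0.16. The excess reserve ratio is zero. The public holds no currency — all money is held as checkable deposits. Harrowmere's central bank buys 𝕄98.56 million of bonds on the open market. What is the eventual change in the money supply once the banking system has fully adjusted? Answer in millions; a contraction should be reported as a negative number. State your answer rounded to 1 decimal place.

𝕄616.0 million

The simple money multiplier is m = 1/rr = 1/0.16 = 6.25.
An open-market purchase increases the monetary base by 98.56 million, so ΔM = m × ΔMB = 6.25 × 98.56 = 616 million.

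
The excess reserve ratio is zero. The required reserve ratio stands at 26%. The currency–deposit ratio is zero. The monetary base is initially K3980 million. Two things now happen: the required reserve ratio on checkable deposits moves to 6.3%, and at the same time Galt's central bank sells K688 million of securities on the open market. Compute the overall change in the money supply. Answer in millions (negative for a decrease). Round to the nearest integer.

K36946 million

Before: m₁ = 1 / (0.26) ≈ 3.84615, MB₁ = 3980, so M₁ = 3.84615 × 3980 = 15307.677 million.
After: m₂ = 1 / (0.063) ≈ 15.87302, MB₂ = 3980 − 688 = 3292, so M₂ = 15.87302 × 3292 ≈ 52253.9818 million.
ΔM = M₂ − M₁ = 52253.9818 − 15307.677 = 36946.3048 million.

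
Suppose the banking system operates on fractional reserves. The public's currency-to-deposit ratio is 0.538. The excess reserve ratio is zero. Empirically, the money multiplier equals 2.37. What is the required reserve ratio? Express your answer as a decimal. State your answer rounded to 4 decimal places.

Using m = 2.37. Since m = (1 + c)/(c + rr + e), the denominator satisfies c + rr + e = (1 + c)/m = (1 + 0.538) / 2.37 ≈ 0.648945.
With c = 0.538 and e = 0, the required reserve ratio is 0.648945 − 0.538 − 0 = 0.110945.

0.1109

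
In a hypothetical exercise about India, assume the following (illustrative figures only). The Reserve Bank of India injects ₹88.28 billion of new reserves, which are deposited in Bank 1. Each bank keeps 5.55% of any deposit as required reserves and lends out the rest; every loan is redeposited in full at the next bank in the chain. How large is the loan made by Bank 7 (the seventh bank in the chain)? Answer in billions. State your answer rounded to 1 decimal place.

₹59.2 billion

Each bank lends a fraction (1 − rr) = 0.9445 of the deposit it receives, so Bank 7 receives 88.28·0.9445^6 and lends 88.28·0.9445^7 ≈ 59.1938 billion.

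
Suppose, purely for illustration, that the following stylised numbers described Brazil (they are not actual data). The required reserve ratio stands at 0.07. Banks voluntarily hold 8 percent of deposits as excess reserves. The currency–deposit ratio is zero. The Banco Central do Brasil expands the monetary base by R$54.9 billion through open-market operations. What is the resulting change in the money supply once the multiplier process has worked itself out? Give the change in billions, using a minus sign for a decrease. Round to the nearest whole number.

The money multiplier is m = 1 / (rr + e) = 1 / (0.07 + 0.08) ≈ 6.6667.
The purchase adds 54.9 billion of base, so ΔM = m × ΔMB = 6.6667 × (+54.9) ≈ 366.0018 billion.

R$366 billion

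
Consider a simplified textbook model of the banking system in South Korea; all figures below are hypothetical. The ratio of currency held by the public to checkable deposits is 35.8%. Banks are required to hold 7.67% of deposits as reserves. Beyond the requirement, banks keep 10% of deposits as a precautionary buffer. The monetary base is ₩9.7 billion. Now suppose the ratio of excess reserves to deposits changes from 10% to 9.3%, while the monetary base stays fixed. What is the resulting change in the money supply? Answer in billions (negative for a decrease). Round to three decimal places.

Initially m₁ = (1 + 0.358) / (0.0767 + 0.1 + 0.358) ≈ 2.53974, so M₁ = 2.53974 × 9.7 ≈ 24.6355 billion.
After the change m₂ = (1 + 0.358) / (0.0767 + 0.093 + 0.358) ≈ 2.57343, so M₂ = 2.57343 × 9.7 ≈ 24.9623 billion.
ΔM = M₂ − M₁ = 24.9623 − 24.6355 = 0.3268 billion.

₩0.327 billion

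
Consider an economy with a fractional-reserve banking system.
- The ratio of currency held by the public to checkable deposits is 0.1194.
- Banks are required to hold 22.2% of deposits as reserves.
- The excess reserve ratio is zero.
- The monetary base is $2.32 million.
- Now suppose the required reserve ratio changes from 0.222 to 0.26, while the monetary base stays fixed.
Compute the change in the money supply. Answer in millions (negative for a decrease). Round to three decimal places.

Initially m₁ = (1 + 0.1194) / (0.222 + 0.1194) ≈ 3.27885, so M₁ = 3.27885 × 2.32 ≈ 7.6069 million.
After the change m₂ = (1 + 0.1194) / (0.26 + 0.1194) ≈ 2.95045, so M₂ = 2.95045 × 2.32 ≈ 6.845 million.
ΔM = M₂ − M₁ = 6.845 − 7.6069 = -0.7619 million.

-0.762 million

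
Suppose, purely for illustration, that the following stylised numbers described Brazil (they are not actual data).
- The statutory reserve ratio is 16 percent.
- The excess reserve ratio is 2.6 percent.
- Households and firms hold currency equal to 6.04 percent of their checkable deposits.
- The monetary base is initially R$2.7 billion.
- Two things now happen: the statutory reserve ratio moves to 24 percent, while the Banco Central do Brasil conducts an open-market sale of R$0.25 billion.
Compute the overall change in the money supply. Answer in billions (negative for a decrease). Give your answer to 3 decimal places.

Before: m₁ = (1 + 0.0604) / (0.16 + 0.026 + 0.0604) ≈ 4.30357, MB₁ = 2.7, so M₁ = 4.30357 × 2.7 ≈ 11.6196 billion.
After: m₂ = (1 + 0.0604) / (0.24 + 0.026 + 0.0604) ≈ 3.24877, MB₂ = 2.7 − 0.25 = 2.45, so M₂ = 3.24877 × 2.45 ≈ 7.9595 billion.
ΔM = M₂ − M₁ = 7.9595 − 11.6196 = -3.6601 billion.

-3.660 billion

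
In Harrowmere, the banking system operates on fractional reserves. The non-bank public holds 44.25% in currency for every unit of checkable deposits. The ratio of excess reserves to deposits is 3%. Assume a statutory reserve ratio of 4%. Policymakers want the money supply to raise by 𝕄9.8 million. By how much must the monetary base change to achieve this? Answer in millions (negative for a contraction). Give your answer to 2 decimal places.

The money multiplier is m = (1 + c) / (rr + e + c) = (1 + 0.4425) / (0.04 + 0.03 + 0.4425) ≈ 2.8146.
ΔMB = ΔM / m = (+9.8) / 2.8146 ≈ 3.4818 million.

𝕄3.48 million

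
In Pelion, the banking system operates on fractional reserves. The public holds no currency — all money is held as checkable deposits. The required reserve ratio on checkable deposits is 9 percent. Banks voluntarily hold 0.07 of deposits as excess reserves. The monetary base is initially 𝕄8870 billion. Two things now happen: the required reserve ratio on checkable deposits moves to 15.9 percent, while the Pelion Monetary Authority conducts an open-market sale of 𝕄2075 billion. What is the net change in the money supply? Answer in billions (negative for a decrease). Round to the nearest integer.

-25765 billion

Before: m₁ = 1 / (0.09 + 0.07) = 6.25, MB₁ = 8870, so M₁ = 6.25 × 8870 = 55437.5 billion.
After: m₂ = 1 / (0.159 + 0.07) ≈ 4.36681, MB₂ = 8870 − 2075 = 6795, so M₂ = 4.36681 × 6795 ≈ 29672.4739 billion.
ΔM = M₂ − M₁ = 29672.4739 − 55437.5 = -25765.0261 billion.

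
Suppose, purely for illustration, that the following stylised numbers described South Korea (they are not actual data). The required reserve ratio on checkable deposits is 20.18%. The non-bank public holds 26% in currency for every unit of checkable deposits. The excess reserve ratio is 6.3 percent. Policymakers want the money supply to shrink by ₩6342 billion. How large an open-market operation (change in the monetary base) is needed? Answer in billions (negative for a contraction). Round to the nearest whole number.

The money multiplier is m = (1 + c) / (rr + e + c) = (1 + 0.26) / (0.2018 + 0.063 + 0.26) ≈ 2.40091.
ΔMB = ΔM / m = (−6342) / 2.40091 ≈ -2641.4984 billion.

-2641 billion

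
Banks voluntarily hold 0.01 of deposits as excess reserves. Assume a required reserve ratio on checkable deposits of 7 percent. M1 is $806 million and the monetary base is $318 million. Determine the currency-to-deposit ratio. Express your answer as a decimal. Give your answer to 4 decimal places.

Using m = M/MB = 806/318 ≈ 2.534591. From m = (1 + c)/(c + rr + e), rearranging gives 1 + c = m·(c + rr + e), so c·(1 − m) = m·(rr + e) − 1.
Hence c = [m·(rr + e) − 1]/(1 − m) = [2.534591 × (0.07 + 0.01) − 1] / (1 − 2.534591) ≈ 0.519508.

0.5195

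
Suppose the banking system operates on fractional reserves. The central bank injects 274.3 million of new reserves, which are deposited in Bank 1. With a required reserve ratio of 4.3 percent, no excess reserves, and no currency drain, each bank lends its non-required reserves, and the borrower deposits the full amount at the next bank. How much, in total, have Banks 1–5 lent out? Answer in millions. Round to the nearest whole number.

1204 million

Bank i lends (1 − rr)^i of the original deposit: Bank 1 lends 274.3·0.9570 = 262.5051, Bank 2 lends 274.3·0.9570² ≈ 251.2174, and so on.
Summing a geometric series: total = 274.3·[0.9570·(1 − 0.9570^5) / (1 − 0.9570)] ≈ 1204.3986 million.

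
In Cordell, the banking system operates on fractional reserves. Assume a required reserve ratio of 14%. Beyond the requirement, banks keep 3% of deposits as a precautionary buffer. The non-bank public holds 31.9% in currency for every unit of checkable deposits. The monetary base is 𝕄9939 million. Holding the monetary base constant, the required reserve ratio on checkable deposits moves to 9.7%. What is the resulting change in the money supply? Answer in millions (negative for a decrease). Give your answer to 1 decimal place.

𝕄2584.7 million

Initially m₁ = (1 + 0.319) / (0.14 + 0.03 + 0.319) ≈ 2.697342, so M₁ = 2.697342 × 9939 ≈ 26808.8821 million.
After the change m₂ = (1 + 0.319) / (0.097 + 0.03 + 0.319) ≈ 2.957399, so M₂ = 2.957399 × 9939 ≈ 29393.5887 million.
ΔM = M₂ − M₁ = 29393.5887 − 26808.8821 = 2584.7066 million.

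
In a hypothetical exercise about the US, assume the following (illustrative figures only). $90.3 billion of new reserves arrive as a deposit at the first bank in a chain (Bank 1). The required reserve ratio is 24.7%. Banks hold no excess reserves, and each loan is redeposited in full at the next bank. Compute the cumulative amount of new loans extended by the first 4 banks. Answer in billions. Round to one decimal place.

$186.8 billion

Bank i lends (1 − rr)^i of the original deposit: Bank 1 lends 90.3·0.7530 = 67.9959, Bank 2 lends 90.3·0.7530² ≈ 51.2009, and so on.
Summing a geometric series: total = 90.3·[0.7530·(1 − 0.7530^4) / (1 − 0.7530)] ≈ 186.7825 billion.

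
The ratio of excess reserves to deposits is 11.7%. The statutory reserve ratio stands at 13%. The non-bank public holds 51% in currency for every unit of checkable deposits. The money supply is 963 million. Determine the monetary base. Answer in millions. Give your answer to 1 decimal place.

The money multiplier is m = (1 + c) / (rr + e + c) = (1 + 0.51) / (0.13 + 0.117 + 0.51) ≈ 1.99472.
MB = M / m = 963 / 1.99472 ≈ 482.7745 million.

482.8 million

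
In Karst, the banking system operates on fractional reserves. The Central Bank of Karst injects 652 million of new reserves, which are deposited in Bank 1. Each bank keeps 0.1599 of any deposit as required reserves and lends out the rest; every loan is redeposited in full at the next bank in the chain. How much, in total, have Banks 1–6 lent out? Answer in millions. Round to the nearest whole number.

Bank i lends (1 − rr)^i of the original deposit: Bank 1 lends 652·0.8401 = 547.7452, Bank 2 lends 652·0.8401² ≈ 460.1607, and so on.
Summing a geometric series: total = 652·[0.8401·(1 − 0.8401^6) / (1 − 0.8401)] ≈ 2221.3002 million.

2221 million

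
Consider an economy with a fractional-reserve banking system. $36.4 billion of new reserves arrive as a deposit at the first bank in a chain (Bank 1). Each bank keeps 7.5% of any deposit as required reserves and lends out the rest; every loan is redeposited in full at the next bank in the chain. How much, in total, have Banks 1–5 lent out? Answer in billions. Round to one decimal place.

$144.9 billion

Bank i lends (1 − rr)^i of the original deposit: Bank 1 lends 36.4·0.9250 = 33.6700, Bank 2 lends 36.4·0.9250² ≈ 31.1448, and so on.
Summing a geometric series: total = 36.4·[0.9250·(1 − 0.9250^5) / (1 − 0.9250)] ≈ 144.9215 billion.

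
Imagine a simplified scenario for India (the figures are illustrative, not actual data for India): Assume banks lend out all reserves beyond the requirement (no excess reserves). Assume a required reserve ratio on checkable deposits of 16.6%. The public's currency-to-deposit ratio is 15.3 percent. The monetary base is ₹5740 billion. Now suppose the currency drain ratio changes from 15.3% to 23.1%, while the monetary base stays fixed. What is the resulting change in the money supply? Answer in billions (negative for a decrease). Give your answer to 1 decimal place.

Initially m₁ = (1 + 0.153) / (0.166 + 0.153) ≈ 3.614420, so M₁ = 3.614420 × 5740 = 20746.7708 billion.
After the change m₂ = (1 + 0.231) / (0.166 + 0.231) ≈ 3.100756, so M₂ = 3.100756 × 5740 ≈ 17798.3394 billion.
ΔM = M₂ − M₁ = 17798.3394 − 20746.7708 = -2948.4314 billion.

-2948.4 billion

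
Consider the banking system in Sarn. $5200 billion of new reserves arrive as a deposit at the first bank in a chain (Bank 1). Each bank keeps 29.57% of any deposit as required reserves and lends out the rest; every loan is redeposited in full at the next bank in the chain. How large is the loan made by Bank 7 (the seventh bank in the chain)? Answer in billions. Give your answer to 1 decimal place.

$447.0 billion

Each bank lends a fraction (1 − rr) = 0.7043 of the deposit it receives, so Bank 7 receives 5200·0.7043^6 and lends 5200·0.7043^7 ≈ 446.9996 billion.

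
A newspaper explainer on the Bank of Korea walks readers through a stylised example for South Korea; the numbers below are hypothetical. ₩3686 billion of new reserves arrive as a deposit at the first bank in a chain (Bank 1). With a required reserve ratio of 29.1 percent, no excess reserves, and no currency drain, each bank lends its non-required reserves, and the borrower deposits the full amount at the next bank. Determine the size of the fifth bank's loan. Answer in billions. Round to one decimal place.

Each bank lends a fraction (1 − rr) = 0.7090 of the deposit it receives, so Bank 5 receives 3686·0.7090^4 and lends 3686·0.7090^5 ≈ 660.3687 billion.

₩660.4 billion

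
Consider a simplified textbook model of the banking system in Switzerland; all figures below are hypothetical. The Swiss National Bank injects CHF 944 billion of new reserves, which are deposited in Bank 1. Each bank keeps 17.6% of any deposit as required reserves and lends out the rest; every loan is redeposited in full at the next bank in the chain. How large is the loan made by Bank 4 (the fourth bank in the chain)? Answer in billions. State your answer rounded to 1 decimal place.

CHF 435.2 billion

Each bank lends a fraction (1 − rr) = 0.8240 of the deposit it receives, so Bank 4 receives 944·0.8240^3 and lends 944·0.8240^4 ≈ 435.1919 billion.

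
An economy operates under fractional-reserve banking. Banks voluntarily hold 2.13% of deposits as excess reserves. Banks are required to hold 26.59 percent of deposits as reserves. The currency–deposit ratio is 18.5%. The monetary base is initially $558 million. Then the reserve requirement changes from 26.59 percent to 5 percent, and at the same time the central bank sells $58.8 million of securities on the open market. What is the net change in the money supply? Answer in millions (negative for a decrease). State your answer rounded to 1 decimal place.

Before: m₁ = (1 + 0.185) / (0.2659 + 0.0213 + 0.185) ≈ 2.50953, MB₁ = 558, so M₁ = 2.50953 × 558 ≈ 1400.3177 million.
After: m₂ = (1 + 0.185) / (0.05 + 0.0213 + 0.185) ≈ 4.62349, MB₂ = 558 − 58.8 = 499.2, so M₂ = 4.62349 × 499.2 ≈ 2308.0462 million.
ΔM = M₂ − M₁ = 2308.0462 − 1400.3177 = 907.7285 million.

$907.7 million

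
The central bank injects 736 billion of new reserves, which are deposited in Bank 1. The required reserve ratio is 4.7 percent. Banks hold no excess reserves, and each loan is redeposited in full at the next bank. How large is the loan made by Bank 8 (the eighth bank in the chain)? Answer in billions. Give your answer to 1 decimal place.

500.8 billion

Each bank lends a fraction (1 − rr) = 0.9530 of the deposit it receives, so Bank 8 receives 736·0.9530^7 and lends 736·0.9530^8 ≈ 500.7501 billion.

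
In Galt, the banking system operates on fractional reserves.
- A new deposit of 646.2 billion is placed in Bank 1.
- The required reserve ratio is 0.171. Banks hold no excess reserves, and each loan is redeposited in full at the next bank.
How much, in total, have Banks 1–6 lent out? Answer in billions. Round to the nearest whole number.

2116 billion

Bank i lends (1 − rr)^i of the original deposit: Bank 1 lends 646.2·0.8290 = 535.6998, Bank 2 lends 646.2·0.8290² ≈ 444.0951, and so on.
Summing a geometric series: total = 646.2·[0.8290·(1 − 0.8290^6) / (1 − 0.8290)] ≈ 2115.9075 billion.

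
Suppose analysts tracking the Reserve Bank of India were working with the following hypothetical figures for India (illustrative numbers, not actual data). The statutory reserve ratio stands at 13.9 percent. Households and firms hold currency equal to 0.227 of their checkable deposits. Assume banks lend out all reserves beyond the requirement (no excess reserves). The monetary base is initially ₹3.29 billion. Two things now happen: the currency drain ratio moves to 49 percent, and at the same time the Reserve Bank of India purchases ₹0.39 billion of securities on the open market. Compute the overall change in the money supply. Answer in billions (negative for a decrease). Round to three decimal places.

-2.312 billion

Before: m₁ = (1 + 0.227) / (0.139 + 0.227) ≈ 3.35246, MB₁ = 3.29, so M₁ = 3.35246 × 3.29 ≈ 11.0296 billion.
After: m₂ = (1 + 0.49) / (0.139 + 0.49) ≈ 2.36884, MB₂ = 3.29 + 0.39 = 3.68, so M₂ = 2.36884 × 3.68 ≈ 8.7173 billion.
ΔM = M₂ − M₁ = 8.7173 − 11.0296 = -2.3123 billion.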